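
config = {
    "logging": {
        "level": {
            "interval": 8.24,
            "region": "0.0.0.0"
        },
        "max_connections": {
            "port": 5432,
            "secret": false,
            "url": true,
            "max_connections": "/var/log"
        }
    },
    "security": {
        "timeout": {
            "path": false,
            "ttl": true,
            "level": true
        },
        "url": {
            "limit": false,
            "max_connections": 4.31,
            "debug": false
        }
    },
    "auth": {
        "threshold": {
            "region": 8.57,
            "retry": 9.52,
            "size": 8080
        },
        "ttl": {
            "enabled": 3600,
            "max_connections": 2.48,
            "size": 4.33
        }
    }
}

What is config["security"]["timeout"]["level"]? True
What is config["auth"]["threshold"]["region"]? 8.57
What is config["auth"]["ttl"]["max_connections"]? 2.48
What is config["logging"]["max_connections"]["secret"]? False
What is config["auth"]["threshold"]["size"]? 8080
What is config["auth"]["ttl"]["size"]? 4.33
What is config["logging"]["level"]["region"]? "0.0.0.0"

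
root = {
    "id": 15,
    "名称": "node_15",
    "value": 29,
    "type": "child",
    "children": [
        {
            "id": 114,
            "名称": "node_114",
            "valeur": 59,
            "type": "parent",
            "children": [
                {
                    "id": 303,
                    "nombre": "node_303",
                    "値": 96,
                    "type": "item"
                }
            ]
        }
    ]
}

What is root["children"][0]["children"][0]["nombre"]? "node_303"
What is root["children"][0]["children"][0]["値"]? 96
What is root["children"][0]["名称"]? "node_114"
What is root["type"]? "child"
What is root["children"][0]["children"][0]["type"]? "item"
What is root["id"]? 15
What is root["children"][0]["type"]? "parent"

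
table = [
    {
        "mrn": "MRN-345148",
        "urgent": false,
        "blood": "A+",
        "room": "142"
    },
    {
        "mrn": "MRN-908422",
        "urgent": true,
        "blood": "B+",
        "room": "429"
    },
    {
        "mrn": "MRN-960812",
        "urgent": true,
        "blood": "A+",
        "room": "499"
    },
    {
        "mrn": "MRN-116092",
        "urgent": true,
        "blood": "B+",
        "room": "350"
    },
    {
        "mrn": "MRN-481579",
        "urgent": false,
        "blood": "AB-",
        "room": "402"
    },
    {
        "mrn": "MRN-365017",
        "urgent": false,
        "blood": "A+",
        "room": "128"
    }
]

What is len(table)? 6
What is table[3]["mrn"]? "MRN-116092"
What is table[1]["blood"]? "B+"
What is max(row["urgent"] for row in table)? True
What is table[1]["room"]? "429"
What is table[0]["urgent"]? False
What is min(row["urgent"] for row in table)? False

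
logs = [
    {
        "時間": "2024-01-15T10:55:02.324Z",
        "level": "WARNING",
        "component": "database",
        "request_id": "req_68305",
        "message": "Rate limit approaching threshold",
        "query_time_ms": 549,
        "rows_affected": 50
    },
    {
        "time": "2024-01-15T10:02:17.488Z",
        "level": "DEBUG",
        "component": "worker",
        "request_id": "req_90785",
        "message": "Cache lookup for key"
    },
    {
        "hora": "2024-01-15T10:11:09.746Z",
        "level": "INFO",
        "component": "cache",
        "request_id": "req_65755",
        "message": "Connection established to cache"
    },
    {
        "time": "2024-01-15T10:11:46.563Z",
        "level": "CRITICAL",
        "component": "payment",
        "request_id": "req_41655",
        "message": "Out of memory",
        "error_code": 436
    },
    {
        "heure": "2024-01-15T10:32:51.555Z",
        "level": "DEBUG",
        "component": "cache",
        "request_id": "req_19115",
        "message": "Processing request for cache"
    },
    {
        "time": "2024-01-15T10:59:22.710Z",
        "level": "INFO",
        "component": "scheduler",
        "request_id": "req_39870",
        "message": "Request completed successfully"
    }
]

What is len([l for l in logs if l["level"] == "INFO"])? 2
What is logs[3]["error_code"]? 436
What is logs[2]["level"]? "INFO"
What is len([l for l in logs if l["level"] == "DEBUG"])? 2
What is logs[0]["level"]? "WARNING"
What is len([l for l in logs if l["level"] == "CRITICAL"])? 1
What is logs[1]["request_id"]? "req_90785"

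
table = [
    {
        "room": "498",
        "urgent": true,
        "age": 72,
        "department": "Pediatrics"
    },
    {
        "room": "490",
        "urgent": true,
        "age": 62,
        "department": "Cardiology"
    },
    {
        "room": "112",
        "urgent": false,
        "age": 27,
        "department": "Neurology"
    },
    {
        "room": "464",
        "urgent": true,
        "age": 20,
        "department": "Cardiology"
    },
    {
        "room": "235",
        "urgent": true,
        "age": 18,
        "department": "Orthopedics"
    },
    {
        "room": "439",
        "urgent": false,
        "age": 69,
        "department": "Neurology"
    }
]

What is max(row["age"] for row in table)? 72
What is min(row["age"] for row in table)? 18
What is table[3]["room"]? "464"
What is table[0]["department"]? "Pediatrics"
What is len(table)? 6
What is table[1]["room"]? "490"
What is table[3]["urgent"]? True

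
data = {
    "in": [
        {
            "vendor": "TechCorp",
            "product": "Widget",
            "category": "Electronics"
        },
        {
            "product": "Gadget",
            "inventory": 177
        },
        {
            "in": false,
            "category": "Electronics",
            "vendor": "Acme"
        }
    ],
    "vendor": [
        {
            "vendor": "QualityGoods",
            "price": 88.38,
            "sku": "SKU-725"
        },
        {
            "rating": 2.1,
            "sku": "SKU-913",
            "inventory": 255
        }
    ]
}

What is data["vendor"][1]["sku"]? "SKU-913"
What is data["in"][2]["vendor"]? "Acme"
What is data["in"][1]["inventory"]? 177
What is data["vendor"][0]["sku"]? "SKU-725"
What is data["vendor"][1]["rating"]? 2.1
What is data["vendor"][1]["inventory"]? 255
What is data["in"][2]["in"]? False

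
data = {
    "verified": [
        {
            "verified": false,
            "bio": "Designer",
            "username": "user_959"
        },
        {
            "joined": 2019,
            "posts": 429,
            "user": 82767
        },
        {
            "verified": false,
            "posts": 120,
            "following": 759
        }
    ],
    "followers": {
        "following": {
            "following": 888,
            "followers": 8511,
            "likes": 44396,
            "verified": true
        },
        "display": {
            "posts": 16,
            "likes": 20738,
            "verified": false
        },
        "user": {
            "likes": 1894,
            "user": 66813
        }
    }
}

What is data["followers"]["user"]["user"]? 66813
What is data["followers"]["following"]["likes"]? 44396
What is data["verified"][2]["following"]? 759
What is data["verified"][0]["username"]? "user_959"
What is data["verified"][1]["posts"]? 429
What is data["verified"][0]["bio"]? "Designer"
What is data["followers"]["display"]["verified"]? False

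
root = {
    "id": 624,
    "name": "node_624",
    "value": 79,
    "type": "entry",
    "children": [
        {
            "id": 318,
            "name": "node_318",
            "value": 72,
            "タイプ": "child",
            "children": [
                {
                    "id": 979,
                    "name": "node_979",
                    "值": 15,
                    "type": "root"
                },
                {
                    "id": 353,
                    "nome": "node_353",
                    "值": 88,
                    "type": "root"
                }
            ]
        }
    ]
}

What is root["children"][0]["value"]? 72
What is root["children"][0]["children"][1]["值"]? 88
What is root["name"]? "node_624"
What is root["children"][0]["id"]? 318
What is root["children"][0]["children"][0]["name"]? "node_979"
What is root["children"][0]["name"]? "node_318"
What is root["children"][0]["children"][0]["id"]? 979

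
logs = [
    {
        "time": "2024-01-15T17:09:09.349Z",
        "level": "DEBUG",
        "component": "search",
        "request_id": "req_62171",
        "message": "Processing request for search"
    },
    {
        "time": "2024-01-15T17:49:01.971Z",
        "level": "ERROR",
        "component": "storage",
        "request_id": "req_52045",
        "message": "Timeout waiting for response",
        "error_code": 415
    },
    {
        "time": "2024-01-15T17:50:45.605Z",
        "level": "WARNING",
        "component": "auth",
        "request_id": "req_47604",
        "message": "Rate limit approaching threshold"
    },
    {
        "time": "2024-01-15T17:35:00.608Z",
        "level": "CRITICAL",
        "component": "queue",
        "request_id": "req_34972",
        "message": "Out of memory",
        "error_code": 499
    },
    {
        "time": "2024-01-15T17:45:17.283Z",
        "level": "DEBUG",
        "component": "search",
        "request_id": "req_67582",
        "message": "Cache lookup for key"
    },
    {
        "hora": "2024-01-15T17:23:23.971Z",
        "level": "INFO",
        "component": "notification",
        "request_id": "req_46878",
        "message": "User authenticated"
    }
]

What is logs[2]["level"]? "WARNING"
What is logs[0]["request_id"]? "req_62171"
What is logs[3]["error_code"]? 499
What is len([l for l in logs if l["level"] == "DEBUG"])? 2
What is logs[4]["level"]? "DEBUG"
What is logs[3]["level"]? "CRITICAL"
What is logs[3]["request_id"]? "req_34972"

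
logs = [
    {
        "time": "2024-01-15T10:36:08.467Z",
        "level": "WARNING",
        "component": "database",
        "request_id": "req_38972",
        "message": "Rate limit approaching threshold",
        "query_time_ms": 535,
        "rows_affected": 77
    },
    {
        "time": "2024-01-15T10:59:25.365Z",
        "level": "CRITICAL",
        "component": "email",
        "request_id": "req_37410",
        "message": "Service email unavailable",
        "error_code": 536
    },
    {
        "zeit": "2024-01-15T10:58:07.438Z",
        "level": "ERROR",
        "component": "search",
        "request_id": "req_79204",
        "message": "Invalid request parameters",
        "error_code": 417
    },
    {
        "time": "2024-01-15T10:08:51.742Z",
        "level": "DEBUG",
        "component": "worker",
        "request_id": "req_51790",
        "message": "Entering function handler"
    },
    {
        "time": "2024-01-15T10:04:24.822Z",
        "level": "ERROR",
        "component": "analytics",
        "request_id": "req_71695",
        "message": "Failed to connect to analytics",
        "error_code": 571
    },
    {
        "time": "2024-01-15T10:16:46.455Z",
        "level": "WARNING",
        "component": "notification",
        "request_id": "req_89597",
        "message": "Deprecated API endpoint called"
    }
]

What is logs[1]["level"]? "CRITICAL"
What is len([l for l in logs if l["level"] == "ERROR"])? 2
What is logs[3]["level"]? "DEBUG"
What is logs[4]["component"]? "analytics"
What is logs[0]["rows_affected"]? 77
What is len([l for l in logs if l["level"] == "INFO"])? 0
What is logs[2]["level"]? "ERROR"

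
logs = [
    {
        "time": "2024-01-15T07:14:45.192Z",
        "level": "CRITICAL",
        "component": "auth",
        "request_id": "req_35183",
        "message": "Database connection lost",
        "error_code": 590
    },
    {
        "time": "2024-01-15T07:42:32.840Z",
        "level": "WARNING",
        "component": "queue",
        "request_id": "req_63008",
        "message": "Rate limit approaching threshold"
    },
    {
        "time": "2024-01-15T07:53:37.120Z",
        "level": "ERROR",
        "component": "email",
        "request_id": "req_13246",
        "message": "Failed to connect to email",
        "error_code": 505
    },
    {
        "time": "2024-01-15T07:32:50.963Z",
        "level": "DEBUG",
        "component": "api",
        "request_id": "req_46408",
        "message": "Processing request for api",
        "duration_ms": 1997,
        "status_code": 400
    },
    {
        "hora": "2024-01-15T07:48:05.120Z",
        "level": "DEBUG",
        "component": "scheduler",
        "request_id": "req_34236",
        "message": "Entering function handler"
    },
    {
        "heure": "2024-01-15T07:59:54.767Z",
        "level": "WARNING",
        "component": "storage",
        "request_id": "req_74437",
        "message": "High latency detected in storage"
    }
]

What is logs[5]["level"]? "WARNING"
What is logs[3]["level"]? "DEBUG"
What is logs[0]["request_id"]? "req_35183"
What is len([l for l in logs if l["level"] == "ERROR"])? 1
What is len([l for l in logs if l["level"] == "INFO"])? 0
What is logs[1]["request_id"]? "req_63008"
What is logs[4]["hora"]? "2024-01-15T07:48:05.120Z"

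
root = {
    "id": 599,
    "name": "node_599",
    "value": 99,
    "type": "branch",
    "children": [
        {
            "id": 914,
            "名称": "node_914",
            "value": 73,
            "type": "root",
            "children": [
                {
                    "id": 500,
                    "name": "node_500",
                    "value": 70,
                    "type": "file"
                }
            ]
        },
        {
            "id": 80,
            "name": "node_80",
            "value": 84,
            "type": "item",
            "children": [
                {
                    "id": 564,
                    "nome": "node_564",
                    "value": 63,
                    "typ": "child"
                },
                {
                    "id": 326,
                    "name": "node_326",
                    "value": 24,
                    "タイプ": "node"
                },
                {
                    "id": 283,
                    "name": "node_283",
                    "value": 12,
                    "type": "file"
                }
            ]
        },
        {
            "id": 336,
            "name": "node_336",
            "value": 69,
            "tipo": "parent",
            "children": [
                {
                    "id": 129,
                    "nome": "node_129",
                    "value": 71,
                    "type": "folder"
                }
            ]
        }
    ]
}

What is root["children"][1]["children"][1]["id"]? 326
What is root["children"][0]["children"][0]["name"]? "node_500"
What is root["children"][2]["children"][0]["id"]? 129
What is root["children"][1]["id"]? 80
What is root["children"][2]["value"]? 69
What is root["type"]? "branch"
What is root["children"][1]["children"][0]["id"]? 564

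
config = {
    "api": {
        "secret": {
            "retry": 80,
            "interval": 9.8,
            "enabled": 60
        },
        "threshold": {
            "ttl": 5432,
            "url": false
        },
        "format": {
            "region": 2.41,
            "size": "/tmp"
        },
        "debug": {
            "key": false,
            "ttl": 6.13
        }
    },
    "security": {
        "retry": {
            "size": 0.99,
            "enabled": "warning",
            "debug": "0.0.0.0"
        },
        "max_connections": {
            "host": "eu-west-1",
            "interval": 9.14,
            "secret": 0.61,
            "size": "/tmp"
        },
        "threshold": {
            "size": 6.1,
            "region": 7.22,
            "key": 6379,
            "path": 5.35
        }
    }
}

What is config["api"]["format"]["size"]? "/tmp"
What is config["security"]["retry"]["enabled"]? "warning"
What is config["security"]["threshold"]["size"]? 6.1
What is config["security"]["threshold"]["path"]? 5.35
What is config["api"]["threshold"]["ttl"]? 5432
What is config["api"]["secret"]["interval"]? 9.8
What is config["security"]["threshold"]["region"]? 7.22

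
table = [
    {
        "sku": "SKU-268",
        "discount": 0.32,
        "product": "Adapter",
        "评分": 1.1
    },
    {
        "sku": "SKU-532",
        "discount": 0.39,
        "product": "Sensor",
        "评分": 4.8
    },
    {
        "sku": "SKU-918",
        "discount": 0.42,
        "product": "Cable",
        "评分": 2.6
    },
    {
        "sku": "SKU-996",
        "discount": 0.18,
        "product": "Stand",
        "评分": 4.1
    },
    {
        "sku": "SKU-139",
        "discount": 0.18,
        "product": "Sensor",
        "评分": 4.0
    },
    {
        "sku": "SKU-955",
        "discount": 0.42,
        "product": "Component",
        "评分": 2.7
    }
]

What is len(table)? 6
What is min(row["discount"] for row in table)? 0.18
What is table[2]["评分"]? 2.6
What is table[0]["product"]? "Adapter"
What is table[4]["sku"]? "SKU-139"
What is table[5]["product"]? "Component"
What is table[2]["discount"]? 0.42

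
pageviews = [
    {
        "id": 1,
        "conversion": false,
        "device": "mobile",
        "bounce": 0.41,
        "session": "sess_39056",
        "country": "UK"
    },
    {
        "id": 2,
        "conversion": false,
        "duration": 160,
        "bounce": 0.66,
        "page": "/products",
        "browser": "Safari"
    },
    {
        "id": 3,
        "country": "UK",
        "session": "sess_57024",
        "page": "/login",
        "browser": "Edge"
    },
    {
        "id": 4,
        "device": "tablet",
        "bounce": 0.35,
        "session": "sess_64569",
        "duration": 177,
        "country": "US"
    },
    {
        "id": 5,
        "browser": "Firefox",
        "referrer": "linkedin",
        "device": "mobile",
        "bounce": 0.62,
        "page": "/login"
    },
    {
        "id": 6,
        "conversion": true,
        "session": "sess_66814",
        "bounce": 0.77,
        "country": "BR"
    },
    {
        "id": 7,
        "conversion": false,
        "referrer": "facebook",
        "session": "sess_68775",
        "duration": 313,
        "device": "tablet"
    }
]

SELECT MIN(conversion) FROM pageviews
False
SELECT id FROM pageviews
[1, 2, 3, 4, 5, 6, 7]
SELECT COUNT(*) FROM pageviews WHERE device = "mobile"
2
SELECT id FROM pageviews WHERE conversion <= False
[1, 2, 7]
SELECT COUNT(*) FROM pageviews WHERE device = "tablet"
2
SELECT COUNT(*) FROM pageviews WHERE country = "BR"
1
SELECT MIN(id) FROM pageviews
1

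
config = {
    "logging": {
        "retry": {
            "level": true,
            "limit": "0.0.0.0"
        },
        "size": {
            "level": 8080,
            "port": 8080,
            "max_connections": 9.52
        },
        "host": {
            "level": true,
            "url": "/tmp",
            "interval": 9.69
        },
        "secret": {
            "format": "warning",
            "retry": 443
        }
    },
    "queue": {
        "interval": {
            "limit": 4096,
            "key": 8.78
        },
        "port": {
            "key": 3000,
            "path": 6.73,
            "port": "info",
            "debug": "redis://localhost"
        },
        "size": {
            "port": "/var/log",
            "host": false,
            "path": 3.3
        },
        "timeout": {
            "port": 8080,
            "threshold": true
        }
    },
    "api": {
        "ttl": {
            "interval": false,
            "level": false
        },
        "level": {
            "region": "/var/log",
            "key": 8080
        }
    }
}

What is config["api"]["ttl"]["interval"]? False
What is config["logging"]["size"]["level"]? 8080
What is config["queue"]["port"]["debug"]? "redis://localhost"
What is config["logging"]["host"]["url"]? "/tmp"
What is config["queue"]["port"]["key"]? 3000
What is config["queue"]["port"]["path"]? 6.73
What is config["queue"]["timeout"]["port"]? 8080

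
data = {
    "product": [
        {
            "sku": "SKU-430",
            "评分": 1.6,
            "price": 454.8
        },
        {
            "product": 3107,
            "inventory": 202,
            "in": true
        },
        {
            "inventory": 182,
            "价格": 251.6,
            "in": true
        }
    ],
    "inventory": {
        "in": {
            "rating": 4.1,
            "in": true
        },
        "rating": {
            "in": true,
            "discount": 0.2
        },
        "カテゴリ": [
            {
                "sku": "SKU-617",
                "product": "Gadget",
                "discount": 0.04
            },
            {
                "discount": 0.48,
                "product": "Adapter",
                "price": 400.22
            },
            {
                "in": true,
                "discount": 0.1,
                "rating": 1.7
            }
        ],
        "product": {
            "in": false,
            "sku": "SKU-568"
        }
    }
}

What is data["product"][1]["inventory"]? 202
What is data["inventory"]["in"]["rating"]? 4.1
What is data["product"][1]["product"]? 3107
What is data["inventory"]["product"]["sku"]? "SKU-568"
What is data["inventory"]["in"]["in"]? True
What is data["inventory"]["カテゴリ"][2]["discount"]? 0.1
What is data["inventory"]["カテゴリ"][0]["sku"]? "SKU-617"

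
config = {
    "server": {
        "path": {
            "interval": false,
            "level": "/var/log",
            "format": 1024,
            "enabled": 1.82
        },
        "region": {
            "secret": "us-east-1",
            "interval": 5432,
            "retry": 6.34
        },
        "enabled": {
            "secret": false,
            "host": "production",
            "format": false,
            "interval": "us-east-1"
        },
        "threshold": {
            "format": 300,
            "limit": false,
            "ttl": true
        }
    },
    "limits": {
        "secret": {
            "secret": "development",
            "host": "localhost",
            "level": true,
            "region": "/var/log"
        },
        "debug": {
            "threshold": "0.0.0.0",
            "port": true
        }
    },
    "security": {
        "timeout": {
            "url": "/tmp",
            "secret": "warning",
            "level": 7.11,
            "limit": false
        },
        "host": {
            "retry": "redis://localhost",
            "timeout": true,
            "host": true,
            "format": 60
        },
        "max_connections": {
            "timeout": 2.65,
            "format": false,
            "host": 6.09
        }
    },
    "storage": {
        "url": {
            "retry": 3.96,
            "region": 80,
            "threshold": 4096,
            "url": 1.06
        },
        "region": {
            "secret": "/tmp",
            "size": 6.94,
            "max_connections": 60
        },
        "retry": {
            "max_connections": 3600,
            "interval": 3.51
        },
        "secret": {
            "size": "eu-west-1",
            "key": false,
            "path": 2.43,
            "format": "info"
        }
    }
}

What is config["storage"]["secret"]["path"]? 2.43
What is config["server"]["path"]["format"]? 1024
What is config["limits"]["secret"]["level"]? True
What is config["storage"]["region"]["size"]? 6.94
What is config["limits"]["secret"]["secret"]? "development"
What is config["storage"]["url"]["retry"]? 3.96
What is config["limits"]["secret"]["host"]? "localhost"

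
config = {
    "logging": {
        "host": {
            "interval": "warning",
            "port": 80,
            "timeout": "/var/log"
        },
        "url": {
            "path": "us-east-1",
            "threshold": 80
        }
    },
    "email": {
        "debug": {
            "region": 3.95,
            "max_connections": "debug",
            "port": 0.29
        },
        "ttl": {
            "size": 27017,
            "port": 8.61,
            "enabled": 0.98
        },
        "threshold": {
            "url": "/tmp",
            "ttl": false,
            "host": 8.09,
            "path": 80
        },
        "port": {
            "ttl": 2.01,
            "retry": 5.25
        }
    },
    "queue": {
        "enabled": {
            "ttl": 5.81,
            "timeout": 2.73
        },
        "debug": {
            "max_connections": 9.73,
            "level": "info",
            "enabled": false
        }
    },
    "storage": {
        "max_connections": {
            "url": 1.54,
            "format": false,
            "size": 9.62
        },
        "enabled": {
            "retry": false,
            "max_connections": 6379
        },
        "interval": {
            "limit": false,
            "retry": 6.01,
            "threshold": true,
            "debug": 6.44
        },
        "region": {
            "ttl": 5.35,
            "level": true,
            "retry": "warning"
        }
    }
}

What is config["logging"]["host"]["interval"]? "warning"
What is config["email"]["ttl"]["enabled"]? 0.98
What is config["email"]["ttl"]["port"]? 8.61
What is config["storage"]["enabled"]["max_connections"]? 6379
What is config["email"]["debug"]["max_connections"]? "debug"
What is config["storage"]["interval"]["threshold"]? True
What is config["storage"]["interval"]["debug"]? 6.44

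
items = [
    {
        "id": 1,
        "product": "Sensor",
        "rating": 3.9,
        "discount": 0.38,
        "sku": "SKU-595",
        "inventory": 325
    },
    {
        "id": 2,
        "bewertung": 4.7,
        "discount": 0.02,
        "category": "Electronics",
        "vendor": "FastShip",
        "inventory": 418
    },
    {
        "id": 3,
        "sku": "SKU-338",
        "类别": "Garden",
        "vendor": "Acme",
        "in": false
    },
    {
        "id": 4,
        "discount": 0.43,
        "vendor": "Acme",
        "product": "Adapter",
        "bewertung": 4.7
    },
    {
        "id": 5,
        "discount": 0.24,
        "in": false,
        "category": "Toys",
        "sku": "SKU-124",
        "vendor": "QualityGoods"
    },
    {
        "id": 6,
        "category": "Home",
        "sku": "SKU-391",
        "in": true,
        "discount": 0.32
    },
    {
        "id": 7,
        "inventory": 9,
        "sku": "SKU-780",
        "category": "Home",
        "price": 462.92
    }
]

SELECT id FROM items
[1, 2, 3, 4, 5, 6, 7]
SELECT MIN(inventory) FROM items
9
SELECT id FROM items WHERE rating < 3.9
[]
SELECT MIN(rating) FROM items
3.9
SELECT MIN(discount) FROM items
0.02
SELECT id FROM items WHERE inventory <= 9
[7]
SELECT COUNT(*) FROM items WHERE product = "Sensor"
1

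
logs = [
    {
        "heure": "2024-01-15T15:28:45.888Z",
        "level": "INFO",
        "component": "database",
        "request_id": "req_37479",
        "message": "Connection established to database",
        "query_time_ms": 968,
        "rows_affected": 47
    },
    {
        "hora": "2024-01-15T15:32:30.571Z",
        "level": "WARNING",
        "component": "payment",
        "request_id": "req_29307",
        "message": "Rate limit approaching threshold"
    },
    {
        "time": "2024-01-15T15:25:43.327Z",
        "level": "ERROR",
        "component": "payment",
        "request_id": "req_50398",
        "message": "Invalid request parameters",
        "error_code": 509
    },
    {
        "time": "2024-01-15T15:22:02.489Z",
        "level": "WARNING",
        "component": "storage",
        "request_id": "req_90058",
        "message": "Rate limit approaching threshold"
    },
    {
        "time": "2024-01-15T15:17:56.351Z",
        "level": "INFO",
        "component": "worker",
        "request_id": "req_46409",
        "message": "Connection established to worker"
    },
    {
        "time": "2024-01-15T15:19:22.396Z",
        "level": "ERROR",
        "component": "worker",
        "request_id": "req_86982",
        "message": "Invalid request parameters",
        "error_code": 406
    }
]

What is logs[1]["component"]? "payment"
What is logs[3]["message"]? "Rate limit approaching threshold"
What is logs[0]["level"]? "INFO"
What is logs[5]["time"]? "2024-01-15T15:19:22.396Z"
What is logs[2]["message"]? "Invalid request parameters"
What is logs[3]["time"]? "2024-01-15T15:22:02.489Z"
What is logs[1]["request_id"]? "req_29307"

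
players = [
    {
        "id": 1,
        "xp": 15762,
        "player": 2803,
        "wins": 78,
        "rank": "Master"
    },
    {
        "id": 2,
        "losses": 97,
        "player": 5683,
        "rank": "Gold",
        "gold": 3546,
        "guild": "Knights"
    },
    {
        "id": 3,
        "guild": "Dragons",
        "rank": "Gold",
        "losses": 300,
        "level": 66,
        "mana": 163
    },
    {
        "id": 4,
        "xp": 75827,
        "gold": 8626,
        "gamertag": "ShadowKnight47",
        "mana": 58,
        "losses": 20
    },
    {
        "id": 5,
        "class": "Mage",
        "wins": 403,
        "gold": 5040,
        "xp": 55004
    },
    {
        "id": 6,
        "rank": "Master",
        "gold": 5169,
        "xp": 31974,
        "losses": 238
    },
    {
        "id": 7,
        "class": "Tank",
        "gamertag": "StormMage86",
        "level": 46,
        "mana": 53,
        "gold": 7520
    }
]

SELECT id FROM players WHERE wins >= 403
[5]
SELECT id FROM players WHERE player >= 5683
[2]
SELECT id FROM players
[1, 2, 3, 4, 5, 6, 7]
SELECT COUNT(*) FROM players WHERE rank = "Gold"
2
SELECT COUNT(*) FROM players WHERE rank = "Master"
2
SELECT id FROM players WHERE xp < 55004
[1, 6]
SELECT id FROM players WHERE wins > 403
[]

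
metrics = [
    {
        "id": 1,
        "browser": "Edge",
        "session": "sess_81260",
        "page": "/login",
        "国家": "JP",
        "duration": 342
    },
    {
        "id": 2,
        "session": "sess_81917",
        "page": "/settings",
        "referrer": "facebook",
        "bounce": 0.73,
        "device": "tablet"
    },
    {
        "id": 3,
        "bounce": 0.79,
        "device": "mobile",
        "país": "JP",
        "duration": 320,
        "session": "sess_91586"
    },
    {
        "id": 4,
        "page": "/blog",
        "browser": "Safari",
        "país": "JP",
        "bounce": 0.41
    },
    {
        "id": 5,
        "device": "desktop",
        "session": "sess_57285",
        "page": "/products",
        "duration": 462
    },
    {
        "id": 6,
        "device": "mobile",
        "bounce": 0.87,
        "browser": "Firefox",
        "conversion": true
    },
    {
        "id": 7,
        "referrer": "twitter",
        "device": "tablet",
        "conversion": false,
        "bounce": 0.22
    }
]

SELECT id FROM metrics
[1, 2, 3, 4, 5, 6, 7]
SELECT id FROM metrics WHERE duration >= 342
[1, 5]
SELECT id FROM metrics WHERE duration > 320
[1, 5]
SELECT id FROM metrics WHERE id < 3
[1, 2]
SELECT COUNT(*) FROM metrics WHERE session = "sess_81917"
1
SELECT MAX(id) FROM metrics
7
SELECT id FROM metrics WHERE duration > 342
[5]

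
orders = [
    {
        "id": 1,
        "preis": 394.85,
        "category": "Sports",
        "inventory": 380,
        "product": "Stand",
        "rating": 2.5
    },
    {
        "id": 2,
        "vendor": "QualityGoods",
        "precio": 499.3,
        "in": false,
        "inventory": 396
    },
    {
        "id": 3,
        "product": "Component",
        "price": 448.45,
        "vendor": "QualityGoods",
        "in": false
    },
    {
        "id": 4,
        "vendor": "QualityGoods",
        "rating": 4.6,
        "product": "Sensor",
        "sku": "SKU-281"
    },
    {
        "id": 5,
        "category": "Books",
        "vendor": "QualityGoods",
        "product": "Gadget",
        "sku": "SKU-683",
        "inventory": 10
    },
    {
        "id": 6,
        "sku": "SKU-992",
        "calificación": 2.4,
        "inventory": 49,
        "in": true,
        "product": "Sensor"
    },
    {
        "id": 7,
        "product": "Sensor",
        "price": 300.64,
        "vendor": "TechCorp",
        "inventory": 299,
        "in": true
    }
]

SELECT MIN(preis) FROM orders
394.85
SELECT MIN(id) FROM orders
1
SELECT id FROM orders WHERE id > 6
[7]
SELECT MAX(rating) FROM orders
4.6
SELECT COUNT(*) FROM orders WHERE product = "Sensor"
3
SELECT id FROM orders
[1, 2, 3, 4, 5, 6, 7]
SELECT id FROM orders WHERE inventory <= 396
[1, 2, 5, 6, 7]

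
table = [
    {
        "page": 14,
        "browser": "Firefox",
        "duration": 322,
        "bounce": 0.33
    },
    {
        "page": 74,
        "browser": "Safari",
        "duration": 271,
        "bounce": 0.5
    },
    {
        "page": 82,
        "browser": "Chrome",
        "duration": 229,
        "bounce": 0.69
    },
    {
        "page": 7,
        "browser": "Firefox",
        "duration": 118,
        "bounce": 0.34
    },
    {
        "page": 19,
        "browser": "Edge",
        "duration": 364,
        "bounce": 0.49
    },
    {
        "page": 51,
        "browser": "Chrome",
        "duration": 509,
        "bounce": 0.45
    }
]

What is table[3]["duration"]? 118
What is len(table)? 6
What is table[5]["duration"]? 509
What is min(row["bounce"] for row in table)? 0.33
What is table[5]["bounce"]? 0.45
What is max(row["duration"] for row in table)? 509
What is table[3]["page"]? 7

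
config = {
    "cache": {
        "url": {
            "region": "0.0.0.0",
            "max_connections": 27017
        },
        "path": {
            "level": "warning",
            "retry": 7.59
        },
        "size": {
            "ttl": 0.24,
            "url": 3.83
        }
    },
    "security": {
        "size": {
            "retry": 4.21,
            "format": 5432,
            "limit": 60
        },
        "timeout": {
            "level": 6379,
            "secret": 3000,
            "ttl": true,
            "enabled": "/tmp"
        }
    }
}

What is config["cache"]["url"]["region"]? "0.0.0.0"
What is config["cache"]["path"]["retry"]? 7.59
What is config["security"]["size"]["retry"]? 4.21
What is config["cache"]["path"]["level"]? "warning"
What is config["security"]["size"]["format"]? 5432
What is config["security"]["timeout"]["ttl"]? True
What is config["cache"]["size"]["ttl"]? 0.24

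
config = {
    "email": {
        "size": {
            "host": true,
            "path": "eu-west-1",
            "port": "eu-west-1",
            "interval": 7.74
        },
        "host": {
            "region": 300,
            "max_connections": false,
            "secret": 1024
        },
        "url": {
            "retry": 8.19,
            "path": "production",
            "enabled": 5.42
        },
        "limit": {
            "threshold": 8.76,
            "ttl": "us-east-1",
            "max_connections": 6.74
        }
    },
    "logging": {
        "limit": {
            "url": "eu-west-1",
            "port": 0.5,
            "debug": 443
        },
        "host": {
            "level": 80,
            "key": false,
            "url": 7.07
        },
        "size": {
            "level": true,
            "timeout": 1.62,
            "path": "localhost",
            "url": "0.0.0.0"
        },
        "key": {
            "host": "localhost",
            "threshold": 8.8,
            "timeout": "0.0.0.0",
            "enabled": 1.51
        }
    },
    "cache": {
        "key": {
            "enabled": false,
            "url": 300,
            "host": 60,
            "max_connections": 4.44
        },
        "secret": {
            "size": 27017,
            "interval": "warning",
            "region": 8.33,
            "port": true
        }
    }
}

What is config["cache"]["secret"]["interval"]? "warning"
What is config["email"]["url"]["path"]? "production"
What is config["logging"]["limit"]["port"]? 0.5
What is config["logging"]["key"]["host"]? "localhost"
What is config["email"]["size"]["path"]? "eu-west-1"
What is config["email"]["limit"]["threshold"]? 8.76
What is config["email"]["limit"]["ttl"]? "us-east-1"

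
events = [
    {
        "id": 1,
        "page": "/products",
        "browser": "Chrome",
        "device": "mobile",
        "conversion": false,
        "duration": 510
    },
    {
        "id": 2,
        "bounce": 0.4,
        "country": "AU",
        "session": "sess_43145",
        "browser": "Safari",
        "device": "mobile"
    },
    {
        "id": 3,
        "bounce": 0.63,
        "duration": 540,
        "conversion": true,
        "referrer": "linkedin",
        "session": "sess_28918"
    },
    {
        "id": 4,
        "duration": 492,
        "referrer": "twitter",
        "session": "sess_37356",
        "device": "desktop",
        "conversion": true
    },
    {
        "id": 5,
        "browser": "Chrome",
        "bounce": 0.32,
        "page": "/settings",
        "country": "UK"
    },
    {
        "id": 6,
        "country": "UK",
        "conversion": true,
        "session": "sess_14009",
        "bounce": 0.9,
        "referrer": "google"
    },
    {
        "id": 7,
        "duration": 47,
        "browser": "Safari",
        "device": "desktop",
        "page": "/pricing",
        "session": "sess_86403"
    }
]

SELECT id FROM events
[1, 2, 3, 4, 5, 6, 7]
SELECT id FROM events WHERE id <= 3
[1, 2, 3]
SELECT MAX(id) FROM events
7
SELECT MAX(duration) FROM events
540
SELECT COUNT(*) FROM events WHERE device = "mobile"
2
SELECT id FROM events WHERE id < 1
[]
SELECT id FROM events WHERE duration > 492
[1, 3]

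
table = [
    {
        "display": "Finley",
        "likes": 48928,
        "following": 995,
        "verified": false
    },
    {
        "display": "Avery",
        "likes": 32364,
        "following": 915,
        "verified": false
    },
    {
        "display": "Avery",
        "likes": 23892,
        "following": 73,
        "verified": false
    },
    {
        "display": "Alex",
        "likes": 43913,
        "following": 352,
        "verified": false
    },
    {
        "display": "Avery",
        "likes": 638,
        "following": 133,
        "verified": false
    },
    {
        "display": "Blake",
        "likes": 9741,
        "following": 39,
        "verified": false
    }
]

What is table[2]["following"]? 73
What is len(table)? 6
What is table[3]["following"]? 352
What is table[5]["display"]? "Blake"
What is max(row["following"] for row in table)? 995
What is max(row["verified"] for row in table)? False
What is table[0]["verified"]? False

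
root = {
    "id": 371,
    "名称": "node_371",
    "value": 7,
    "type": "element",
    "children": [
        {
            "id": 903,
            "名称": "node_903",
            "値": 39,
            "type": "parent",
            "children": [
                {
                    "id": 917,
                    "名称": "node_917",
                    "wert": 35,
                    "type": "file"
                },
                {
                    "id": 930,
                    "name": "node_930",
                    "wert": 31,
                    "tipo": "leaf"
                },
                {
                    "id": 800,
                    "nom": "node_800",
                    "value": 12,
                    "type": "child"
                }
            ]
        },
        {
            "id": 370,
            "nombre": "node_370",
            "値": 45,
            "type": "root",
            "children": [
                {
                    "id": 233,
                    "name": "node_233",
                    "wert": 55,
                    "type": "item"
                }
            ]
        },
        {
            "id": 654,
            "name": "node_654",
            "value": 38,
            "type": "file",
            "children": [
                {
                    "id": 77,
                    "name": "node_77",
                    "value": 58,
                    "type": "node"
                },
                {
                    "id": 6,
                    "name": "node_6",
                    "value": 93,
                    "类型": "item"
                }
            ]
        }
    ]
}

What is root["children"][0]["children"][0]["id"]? 917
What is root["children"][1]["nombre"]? "node_370"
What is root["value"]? 7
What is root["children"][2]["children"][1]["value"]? 93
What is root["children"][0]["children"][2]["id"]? 800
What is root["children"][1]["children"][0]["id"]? 233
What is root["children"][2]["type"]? "file"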